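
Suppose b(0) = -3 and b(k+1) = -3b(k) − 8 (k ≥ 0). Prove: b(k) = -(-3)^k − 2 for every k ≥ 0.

Base case: b(0) = -3, and -(-3)^0 − 2 = -1 − 2 = -3.
Assume b(m) = -(-3)^m − 2 for some m ≥ 0.
Then b(m+1) = -3b(m) − 8 = -3·(-(-3)^m − 2) − 8 = 3·(-3)^m + 6 − 8 = -(-3)^{m+1} − 2.
By induction, b(k) = -(-3)^k − 2 for all k ≥ 0.

b(k) = -(-3)^k − 2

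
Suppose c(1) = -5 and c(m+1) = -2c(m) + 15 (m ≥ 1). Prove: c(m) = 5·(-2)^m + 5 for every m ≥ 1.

Base case: c(1) = -5, and 5·(-2)^1 + 5 = -10 + 5 = -5.
Assume c(j) = 5·(-2)^j + 5 for some j ≥ 1.
Then c(j+1) = -2c(j) + 15 = -2·(5·(-2)^j + 5) + 15 = -10·(-2)^j − 10 + 15 = 5·(-2)^{j+1} + 5.
So the formula holds for j+1, and by induction c(m) = 5·(-2)^m + 5 for all m ≥ 1.

c(m) = 5·(-2)^m + 5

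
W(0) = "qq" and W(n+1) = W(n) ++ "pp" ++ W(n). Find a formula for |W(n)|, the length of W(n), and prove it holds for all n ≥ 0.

Claim: |W(n)| = 2^{n+2} − 2.

Base case: |W(0)| = 2, and 2^{0+2} − 2 = 2.
Assume |W(j)| = 2^{j+2} − 2.
Then |W(j+1)| = |W(j)| + 2 + |W(j)| = 2|W(j)| + 2 = 2(2^{j+2} − 2) + 2 = 2^{j+3} − 4 + 2 = 2^{j+3} − 2.
By induction, |W(n)| = 2^{n+2} − 2 for all n ≥ 0.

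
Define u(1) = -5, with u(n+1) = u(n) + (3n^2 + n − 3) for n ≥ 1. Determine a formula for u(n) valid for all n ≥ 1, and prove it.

Claim: u(n) = n^3 − n^2 − 3n − 2.

Base case: u(1) = -5, and 1^3 − 1^2 − 3·1 − 2 = -5.
Assume u(m) = m^3 − m^2 − 3m − 2.
Then u(m+1) = u(m) + (3m^2 + m − 3) = (m^3 − m^2 − 3m − 2) + (3m^2 + m − 3) = m^3 + 2m^2 − 2m − 5,
and (m+1)^3 − (m+1)^2 − 3·(m+1) − 2 = m^3 + 2m^2 − 2m − 5.
This completes the inductive step, so u(n) = n^3 − n^2 − 3n − 2 for all n ≥ 1.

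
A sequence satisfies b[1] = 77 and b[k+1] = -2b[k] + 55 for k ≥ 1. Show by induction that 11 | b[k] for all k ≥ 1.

Base case: b[1] = 77 = 11·7, so 11 | b[1].
Assume 11 | b[r], so b[r] = 11t for some integer t.
Then b[r+1] = -2b[r] + 55 = -2·(11t) + 55 = 11(-2t + 5), so 11 | b[r+1].
Hence 11 | b[k] for every k ≥ 1, by induction.

11 | b[k]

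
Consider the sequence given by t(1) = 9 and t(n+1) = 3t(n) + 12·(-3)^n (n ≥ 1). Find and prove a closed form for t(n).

Claim: t(n) = 3^n − 2·(-3)^n.

Base case: t(1) = 9, and 3^1 − 2·(-3)^1 = 3 + 6 = 9.
Assume t(j) = 3^j − 2·(-3)^j for some j ≥ 1.
Then t(j+1) = 3t(j) + 12·(-3)^j = 3·(3^j − 2·(-3)^j) + 12·(-3)^j = 3^{j+1} − 6·(-3)^j + 12·(-3)^j = 3^{j+1} + 6·(-3)^j = 3^{j+1} − 2·(-3)^{j+1}.
So the formula holds for j+1, and by induction t(n) = 3^n − 2·(-3)^n for all n ≥ 1.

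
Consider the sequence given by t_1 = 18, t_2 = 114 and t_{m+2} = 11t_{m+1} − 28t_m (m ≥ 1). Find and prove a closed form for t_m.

Claim: t_m = 2·7^m + 4^m.

Base cases: t_1 = 18 and 2·7^1 + 4^1 = 18; t_2 = 114 and 2·7^2 + 4^2 = 114.
Assume t_j = 2·7^j + 4^j for all 1 ≤ j ≤ k, where k ≥ 2.
Then t_{k+1} = 11t_k − 28t_{k−1} = 11·(2·7^k + 4^k) − 28·(2·7^{k−1} + 4^{k−1}) = 2·(11·7 − 28)7^{k−1} + (11·4 − 28)4^{k−1} = 98·7^{k−1} + 16·4^{k−1} = 2·7^{k+1} + 4^{k+1}.
Hence t_m = 2·7^m + 4^m for every m ≥ 1, by strong induction.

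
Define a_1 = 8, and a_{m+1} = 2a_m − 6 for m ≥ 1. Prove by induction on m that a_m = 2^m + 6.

Base case: a_1 = 8, and 2^1 + 6 = 2 + 6 = 8.
Assume a_k = 2^k + 6 for some k ≥ 1.
Then a_{k+1} = 2a_k − 6 = 2·(2^k + 6) − 6 = 2^{k+1} + 12 − 6 = 2^{k+1} + 6.
So the formula holds for k+1, and by induction a_m = 2^m + 6 for all m ≥ 1.

a_m = 2^m + 6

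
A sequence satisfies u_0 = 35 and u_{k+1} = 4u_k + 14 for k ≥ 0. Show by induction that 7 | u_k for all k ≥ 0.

Base case: u_0 = 35 = 7·5, so 7 | u_0.
Assume 7 | u_m, so u_m = 7t for some integer t.
Then u_{m+1} = 4u_m + 14 = 4·(7t) + 14 = 7(4t + 2), so 7 | u_{m+1}.
This completes the inductive step, so 7 | u_k for all k ≥ 0.

7 | u_k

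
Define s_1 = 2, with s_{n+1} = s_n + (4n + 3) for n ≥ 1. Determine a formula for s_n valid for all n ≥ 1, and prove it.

Claim: s_n = 2n^2 + n − 1.

Base case: s_1 = 2, and 2·1^2 + 1 − 1 = 2.
Assume s_m = 2m^2 + m − 1.
Then s_{m+1} = s_m + (4m + 3) = (2m^2 + m − 1) + (4m + 3) = 2m^2 + 5m + 2,
and 2·(m+1)^2 + (m+1) − 1 = 2m^2 + 5m + 2.
Hence s_n = 2n^2 + n − 1 for every n ≥ 1, by induction.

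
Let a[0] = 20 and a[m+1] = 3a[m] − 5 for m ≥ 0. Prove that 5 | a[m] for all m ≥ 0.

Base case: a[0] = 20 = 5·4, so 5 | a[0].
Assume 5 | a[r], so a[r] = 5t for some integer t.
Then a[r+1] = 3a[r] − 5 = 3·(5t) − 5 = 5(3t − 1), so 5 | a[r+1].
Hence 5 | a[m] for every m ≥ 0, by induction.

5 | a[m]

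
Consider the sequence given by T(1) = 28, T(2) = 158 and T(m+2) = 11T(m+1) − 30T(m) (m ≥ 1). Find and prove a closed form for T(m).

Claim: T(m) = 3·6^m + 2·5^m.

Base cases: T(1) = 28 and 3·6^1 + 2·5^1 = 28; T(2) = 158 and 3·6^2 + 2·5^2 = 158.
Assume T(j) = 3·6^j + 2·5^j for all 1 ≤ j ≤ r, where r ≥ 2.
Then T(r+1) = 11T(r) − 30T(r−1) = 11·(3·6^r + 2·5^r) − 30·(3·6^{r−1} + 2·5^{r−1}) = 3·(11·6 − 30)6^{r−1} + 2·(11·5 − 30)5^{r−1} = 108·6^{r−1} + 50·5^{r−1} = 3·6^{r+1} + 2·5^{r+1}.
Hence T(m) = 3·6^m + 2·5^m for every m ≥ 1, by strong induction.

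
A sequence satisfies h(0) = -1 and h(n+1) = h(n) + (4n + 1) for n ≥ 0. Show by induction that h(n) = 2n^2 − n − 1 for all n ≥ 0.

Base case: h(0) = -1, and 2·0^2 − 0 − 1 = -1.
Assume h(r) = 2r^2 − r − 1.
Then h(r+1) = h(r) + (4r + 1) = (2r^2 − r − 1) + (4r + 1) = 2r^2 + 3r,
and 2·(r+1)^2 − (r+1) − 1 = 2r^2 + 3r.
By induction, h(n) = 2n^2 − n − 1 for all n ≥ 0.

h(n) = 2n^2 − n − 1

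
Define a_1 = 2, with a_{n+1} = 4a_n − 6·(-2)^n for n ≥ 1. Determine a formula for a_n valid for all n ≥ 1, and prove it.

Claim: a_n = 4^n + (-2)^n.

Base case: a_1 = 2, and 4^1 + (-2)^1 = 4 − 2 = 2.
Assume a_k = 4^k + (-2)^k for some k ≥ 1.
Then a_{k+1} = 4a_k − 6·(-2)^k = 4·(4^k + (-2)^k) − 6·(-2)^k = 4^{k+1} + 4·(-2)^k − 6·(-2)^k = 4^{k+1} − 2·(-2)^k = 4^{k+1} + (-2)^{k+1}.
By induction, a_n = 4^n + (-2)^n for all n ≥ 1.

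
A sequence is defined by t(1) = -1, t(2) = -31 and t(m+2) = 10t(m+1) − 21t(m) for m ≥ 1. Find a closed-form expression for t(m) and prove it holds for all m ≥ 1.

Claim: t(m) = -7^m + 2·3^m.

Base cases: t(1) = -1 and -7^1 + 2·3^1 = -1; t(2) = -31 and -7^2 + 2·3^2 = -31.
Assume t(i) = -7^i + 2·3^i for all 1 ≤ i ≤ j, where j ≥ 2.
Then t(j+1) = 10t(j) − 21t(j−1) = 10·(-7^j + 2·3^j) − 21·(-7^{j−1} + 2·3^{j−1}) = -(10·7 − 21)7^{j−1} + 2·(10·3 − 21)3^{j−1} = -49·7^{j−1} + 18·3^{j−1} = -7^{j+1} + 2·3^{j+1}.
This completes the inductive step, so t(m) = -7^m + 2·3^m for all m ≥ 1.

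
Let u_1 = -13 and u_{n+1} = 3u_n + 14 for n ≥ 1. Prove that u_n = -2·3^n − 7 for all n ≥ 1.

Base case: u_1 = -13, and -2·3^1 − 7 = -6 − 7 = -13.
Assume u_m = -2·3^m − 7 for some m ≥ 1.
Then u_{m+1} = 3u_m + 14 = 3·(-2·3^m − 7) + 14 = -6·3^m − 21 + 14 = -2·3^{m+1} − 7.
By induction, u_n = -2·3^n − 7 for all n ≥ 1.

u_n = -2·3^n − 7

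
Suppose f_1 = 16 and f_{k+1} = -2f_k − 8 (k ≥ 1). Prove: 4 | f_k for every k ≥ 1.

Base case: f_1 = 16 = 4·4, so 4 | f_1.
Assume 4 | f_r, so f_r = 4t for some integer t.
Then f_{r+1} = -2f_r − 8 = -2·(4t) − 8 = 4(-2t − 2), so 4 | f_{r+1}.
Hence 4 | f_k for every k ≥ 1, by induction.

4 | f_k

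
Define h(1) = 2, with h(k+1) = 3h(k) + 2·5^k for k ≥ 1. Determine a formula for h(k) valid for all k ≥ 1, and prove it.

Claim: h(k) = -3^k + 5^k.

Base case: h(1) = 2, and -3^1 + 5^1 = -3 + 5 = 2.
Assume h(r) = -3^r + 5^r for some r ≥ 1.
Then h(r+1) = 3h(r) + 2·5^r = 3·(-3^r + 5^r) + 2·5^r = -3^{r+1} + 3·5^r + 2·5^r = -3^{r+1} + 5·5^r = -3^{r+1} + 5^{r+1}.
This completes the inductive step, so h(k) = -3^k + 5^k for all k ≥ 1.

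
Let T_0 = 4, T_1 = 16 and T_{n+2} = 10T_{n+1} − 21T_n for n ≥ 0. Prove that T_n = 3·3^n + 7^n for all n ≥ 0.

Base cases: T_0 = 4 and 3·3^0 + 7^0 = 4; T_1 = 16 and 3·3^1 + 7^1 = 16.
Assume T_j = 3·3^j + 7^j for all 0 ≤ j ≤ r, where r ≥ 1.
Then T_{r+1} = 10T_r − 21T_{r−1} = 10·(3·3^r + 7^r) − 21·(3·3^{r−1} + 7^{r−1}) = 3·(10·3 − 21)3^{r−1} + (10·7 − 21)7^{r−1} = 27·3^{r−1} + 49·7^{r−1} = 3·3^{r+1} + 7^{r+1}.
So the formula holds for r+1, and by strong induction T_n = 3·3^n + 7^n for all n ≥ 0.

T_n = 3·3^n + 7^n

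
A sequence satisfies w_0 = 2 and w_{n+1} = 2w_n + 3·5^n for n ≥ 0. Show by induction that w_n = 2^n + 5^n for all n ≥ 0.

Base case: w_0 = 2, and 2^0 + 5^0 = 1 + 1 = 2.
Assume w_k = 2^k + 5^k for some k ≥ 0.
Then w_{k+1} = 2w_k + 3·5^k = 2·(2^k + 5^k) + 3·5^k = 2^{k+1} + 2·5^k + 3·5^k = 2^{k+1} + 5·5^k = 2^{k+1} + 5^{k+1}.
So the formula holds for k+1, and by induction w_n = 2^n + 5^n for all n ≥ 0.

w_n = 2^n + 5^n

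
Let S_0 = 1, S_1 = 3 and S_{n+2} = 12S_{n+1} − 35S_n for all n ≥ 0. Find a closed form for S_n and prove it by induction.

Claim: S_n = 2·5^n − 7^n.

Base cases: S_0 = 1 and 2·5^0 − 7^0 = 1; S_1 = 3 and 2·5^1 − 7^1 = 3.
Assume S_i = 2·5^i − 7^i for all 0 ≤ i ≤ j, where j ≥ 1.
Then S_{j+1} = 12S_j − 35S_{j−1} = 12·(2·5^j − 7^j) − 35·(2·5^{j−1} − 7^{j−1}) = 2·(12·5 − 35)5^{j−1} − (12·7 − 35)7^{j−1} = 50·5^{j−1} − 49·7^{j−1} = 2·5^{j+1} − 7^{j+1}.
Hence S_n = 2·5^n − 7^n for every n ≥ 0, by strong induction.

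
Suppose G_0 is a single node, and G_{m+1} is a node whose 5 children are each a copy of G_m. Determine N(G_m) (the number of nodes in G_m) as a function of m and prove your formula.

Claim: N(G_m) = (5^{m+1} − 1)/4.

Base case: N(G_0) = 1, and (5^{0+1} − 1)/4 = 1.
Assume N(G_r) = (5^{r+1} − 1)/4.
Then N(G_{r+1}) = 1 + 5N(G_r) = 1 + 5·(5^{r+1} − 1)/4 = 1 + (5^{r+2} − 5)/4 = (4 + 5^{r+2} − 5)/4 = (5^{r+2} − 1)/4.
Hence N(G_m) = (5^{m+1} − 1)/4 for every m ≥ 0, by induction.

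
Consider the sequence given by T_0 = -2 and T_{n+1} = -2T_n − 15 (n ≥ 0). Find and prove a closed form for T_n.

Claim: T_n = 3·(-2)^n − 5.

Base case: T_0 = -2, and 3·(-2)^0 − 5 = 3 − 5 = -2.
Assume T_j = 3·(-2)^j − 5 for some j ≥ 0.
Then T_{j+1} = -2T_j − 15 = -2·(3·(-2)^j − 5) − 15 = -6·(-2)^j + 10 − 15 = 3·(-2)^{j+1} − 5.
So the formula holds for j+1, and by induction T_n = 3·(-2)^n − 5 for all n ≥ 0.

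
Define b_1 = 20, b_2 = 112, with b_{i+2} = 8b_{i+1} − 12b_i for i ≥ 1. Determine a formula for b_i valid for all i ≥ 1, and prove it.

Claim: b_i = 3·6^i + 2^i.

Base cases: b_1 = 20 and 3·6^1 + 2^1 = 20; b_2 = 112 and 3·6^2 + 2^2 = 112.
Assume b_j = 3·6^j + 2^j for all 1 ≤ j ≤ m, where m ≥ 2.
Then b_{m+1} = 8b_m − 12b_{m−1} = 8·(3·6^m + 2^m) − 12·(3·6^{m−1} + 2^{m−1}) = 3·(8·6 − 12)6^{m−1} + (8·2 − 12)2^{m−1} = 108·6^{m−1} + 4·2^{m−1} = 3·6^{m+1} + 2^{m+1}.
By strong induction, b_i = 3·6^i + 2^i for all i ≥ 1.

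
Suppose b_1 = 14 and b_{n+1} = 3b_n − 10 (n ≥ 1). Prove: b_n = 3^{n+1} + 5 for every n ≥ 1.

Base case: b_1 = 14, and 3^{1+1} + 5 = 9 + 5 = 14.
Assume b_k = 3^{k+1} + 5 for some k ≥ 1.
Then b_{k+1} = 3b_k − 10 = 3·(3^{k+1} + 5) − 10 = 3^{k+2} + 15 − 10 = 3^{k+2} + 5.
Hence b_n = 3^{n+1} + 5 for every n ≥ 1, by induction.

b_n = 3^{n+1} + 5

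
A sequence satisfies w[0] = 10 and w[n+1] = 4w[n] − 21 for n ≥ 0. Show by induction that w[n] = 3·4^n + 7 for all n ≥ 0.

Base case: w[0] = 10, and 3·4^0 + 7 = 3 + 7 = 10.
Assume w[j] = 3·4^j + 7 for some j ≥ 0.
Then w[j+1] = 4w[j] − 21 = 4·(3·4^j + 7) − 21 = 12·4^j + 28 − 21 = 3·4^{j+1} + 7.
This completes the inductive step, so w[n] = 3·4^n + 7 for all n ≥ 0.

w[n] = 3·4^n + 7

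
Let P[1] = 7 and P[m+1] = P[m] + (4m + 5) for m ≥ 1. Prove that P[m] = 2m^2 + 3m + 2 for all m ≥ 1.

Base case: P[1] = 7, and 2·1^2 + 3·1 + 2 = 7.
Assume P[k] = 2k^2 + 3k + 2.
Then P[k+1] = P[k] + (4k + 5) = (2k^2 + 3k + 2) + (4k + 5) = 2k^2 + 7k + 7,
and 2·(k+1)^2 + 3·(k+1) + 2 = 2k^2 + 7k + 7.
Hence P[m] = 2m^2 + 3m + 2 for every m ≥ 1, by induction.

P[m] = 2m^2 + 3m + 2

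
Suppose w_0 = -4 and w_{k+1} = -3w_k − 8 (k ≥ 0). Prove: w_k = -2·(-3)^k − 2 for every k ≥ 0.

Base case: w_0 = -4, and -2·(-3)^0 − 2 = -2 − 2 = -4.
Assume w_m = -2·(-3)^m − 2 for some m ≥ 0.
Then w_{m+1} = -3w_m − 8 = -3·(-2·(-3)^m − 2) − 8 = 6·(-3)^m + 6 − 8 = -2·(-3)^{m+1} − 2.
So the formula holds for m+1, and by induction w_k = -2·(-3)^k − 2 for all k ≥ 0.

w_k = -2·(-3)^k − 2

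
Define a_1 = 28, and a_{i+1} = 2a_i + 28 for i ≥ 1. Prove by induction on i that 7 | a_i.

Base case: a_1 = 28 = 7·4, so 7 | a_1.
Assume 7 | a_r, so a_r = 7t for some integer t.
Then a_{r+1} = 2a_r + 28 = 2·(7t) + 28 = 7(2t + 4), so 7 | a_{r+1}.
Hence 7 | a_i for every i ≥ 1, by induction.

7 | a_i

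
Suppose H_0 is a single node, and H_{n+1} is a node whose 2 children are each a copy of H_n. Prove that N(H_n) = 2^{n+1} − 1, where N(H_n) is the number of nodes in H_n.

Base case: N(H_0) = 1, and 2^{0+1} − 1 = 1.
Assume N(H_k) = 2^{k+1} − 1.
Then N(H_{k+1}) = 1 + 2N(H_k) = 1 + 2(2^{k+1} − 1) = 2^{k+2} − 2 + 1 = 2^{k+2} − 1.
By induction, N(H_n) = 2^{n+1} − 1 for all n ≥ 0.

N(H_n) = 2^{n+1} − 1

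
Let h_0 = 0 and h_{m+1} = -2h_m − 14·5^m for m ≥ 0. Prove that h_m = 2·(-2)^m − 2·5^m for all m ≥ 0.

Base case: h_0 = 0, and 2·(-2)^0 − 2·5^0 = 2 − 2 = 0.
Assume h_r = 2·(-2)^r − 2·5^r for some r ≥ 0.
Then h_{r+1} = -2h_r − 14·5^r = -2·(2·(-2)^r − 2·5^r) − 14·5^r = 2·(-2)^{r+1} + 4·5^r − 14·5^r = 2·(-2)^{r+1} − 10·5^r = 2·(-2)^{r+1} − 2·5^{r+1}.
So the formula holds for r+1, and by induction h_m = 2·(-2)^m − 2·5^m for all m ≥ 0.

h_m = 2·(-2)^m − 2·5^m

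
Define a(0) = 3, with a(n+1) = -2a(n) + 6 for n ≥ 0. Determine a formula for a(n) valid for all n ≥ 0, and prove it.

Claim: a(n) = (-2)^n + 2.

Base case: a(0) = 3, and (-2)^0 + 2 = 1 + 2 = 3.
Assume a(m) = (-2)^m + 2 for some m ≥ 0.
Then a(m+1) = -2a(m) + 6 = -2·((-2)^m + 2) + 6 = -2·(-2)^m − 4 + 6 = (-2)^{m+1} + 2.
This completes the inductive step, so a(n) = (-2)^n + 2 for all n ≥ 0.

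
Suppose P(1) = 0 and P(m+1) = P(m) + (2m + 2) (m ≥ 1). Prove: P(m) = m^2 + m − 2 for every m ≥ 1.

Base case: P(1) = 0, and 1^2 + 1 − 2 = 0.
Assume P(r) = r^2 + r − 2.
Then P(r+1) = P(r) + (2r + 2) = (r^2 + r − 2) + (2r + 2) = r^2 + 3r,
and (r+1)^2 + (r+1) − 2 = r^2 + 3r.
This completes the inductive step, so P(m) = m^2 + m − 2 for all m ≥ 1.

P(m) = m^2 + m − 2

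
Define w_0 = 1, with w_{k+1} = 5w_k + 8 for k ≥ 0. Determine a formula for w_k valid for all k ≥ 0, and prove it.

Claim: w_k = 3·5^k − 2.

Base case: w_0 = 1, and 3·5^0 − 2 = 3 − 2 = 1.
Assume w_r = 3·5^r − 2 for some r ≥ 0.
Then w_{r+1} = 5w_r + 8 = 5·(3·5^r − 2) + 8 = 15·5^r − 10 + 8 = 3·5^{r+1} − 2.
This completes the inductive step, so w_k = 3·5^k − 2 for all k ≥ 0.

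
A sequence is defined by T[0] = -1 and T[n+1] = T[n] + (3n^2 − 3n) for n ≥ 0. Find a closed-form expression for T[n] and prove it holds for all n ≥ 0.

Claim: T[n] = n^3 − 3n^2 + 2n − 1.

Base case: T[0] = -1, and 0^3 − 3·0^2 + 2·0 − 1 = -1.
Assume T[r] = r^3 − 3r^2 + 2r − 1.
Then T[r+1] = T[r] + (3r^2 − 3r) = (r^3 − 3r^2 + 2r − 1) + (3r^2 − 3r) = r^3 − r − 1,
and (r+1)^3 − 3·(r+1)^2 + 2·(r+1) − 1 = r^3 − r − 1.
Hence T[n] = n^3 − 3n^2 + 2n − 1 for every n ≥ 0, by induction.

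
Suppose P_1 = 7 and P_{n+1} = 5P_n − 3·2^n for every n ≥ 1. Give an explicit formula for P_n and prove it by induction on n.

Claim: P_n = 5^n + 2^n.

Base case: P_1 = 7, and 5^1 + 2^1 = 5 + 2 = 7.
Assume P_m = 5^m + 2^m for some m ≥ 1.
Then P_{m+1} = 5P_m − 3·2^m = 5·(5^m + 2^m) − 3·2^m = 5^{m+1} + 5·2^m − 3·2^m = 5^{m+1} + 2·2^m = 5^{m+1} + 2^{m+1}.
This completes the inductive step, so P_n = 5^n + 2^n for all n ≥ 1.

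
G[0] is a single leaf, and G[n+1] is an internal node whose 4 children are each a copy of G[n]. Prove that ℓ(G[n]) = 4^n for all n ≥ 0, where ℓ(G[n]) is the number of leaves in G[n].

Base case: ℓ(G[0]) = 1, and 4^0 = 1.
Assume ℓ(G[r]) = 4^r.
Then ℓ(G[r+1]) = 4·ℓ(G[r]) = 4·4^r = 4^{r+1}.
So the formula holds for r+1, and by induction ℓ(G[n]) = 4^n for all n ≥ 0.

ℓ(G[n]) = 4^n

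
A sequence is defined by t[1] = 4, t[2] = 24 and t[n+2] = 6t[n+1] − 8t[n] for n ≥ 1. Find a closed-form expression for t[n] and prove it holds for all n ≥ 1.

Claim: t[n] = 2·4^n − 2·2^n.

Base cases: t[1] = 4 and 2·4^1 − 2·2^1 = 4; t[2] = 24 and 2·4^2 − 2·2^2 = 24.
Assume t[i] = 2·4^i − 2·2^i for all 1 ≤ i ≤ j, where j ≥ 2.
Then t[j+1] = 6t[j] − 8t[j−1] = 6·(2·4^j − 2·2^j) − 8·(2·4^{j−1} − 2·2^{j−1}) = 2·(6·4 − 8)4^{j−1} − 2·(6·2 − 8)2^{j−1} = 32·4^{j−1} − 8·2^{j−1} = 2·4^{j+1} − 2·2^{j+1}.
This completes the inductive step, so t[n] = 2·4^n − 2·2^n for all n ≥ 1.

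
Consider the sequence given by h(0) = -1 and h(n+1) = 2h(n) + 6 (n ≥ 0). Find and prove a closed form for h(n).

Claim: h(n) = 5·2^n − 6.

Base case: h(0) = -1, and 5·2^0 − 6 = 5 − 6 = -1.
Assume h(j) = 5·2^j − 6 for some j ≥ 0.
Then h(j+1) = 2h(j) + 6 = 2·(5·2^j − 6) + 6 = 10·2^j − 12 + 6 = 5·2^{j+1} − 6.
So the formula holds for j+1, and by induction h(n) = 5·2^n − 6 for all n ≥ 0.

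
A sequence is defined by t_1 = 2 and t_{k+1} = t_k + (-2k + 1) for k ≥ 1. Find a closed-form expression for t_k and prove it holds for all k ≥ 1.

Claim: t_k = -k^2 + 2k + 1.

Base case: t_1 = 2, and -1^2 + 2·1 + 1 = 2.
Assume t_m = -m^2 + 2m + 1.
Then t_{m+1} = t_m + (-2m + 1) = (-m^2 + 2m + 1) + (-2m + 1) = -m^2 + 2,
and -(m+1)^2 + 2·(m+1) + 1 = -m^2 + 2.
This completes the inductive step, so t_k = -k^2 + 2k + 1 for all k ≥ 1.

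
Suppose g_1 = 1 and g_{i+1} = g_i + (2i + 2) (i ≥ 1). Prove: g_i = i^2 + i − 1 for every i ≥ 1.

Base case: g_1 = 1, and 1^2 + 1 − 1 = 1.
Assume g_m = m^2 + m − 1.
Then g_{m+1} = g_m + (2m + 2) = (m^2 + m − 1) + (2m + 2) = m^2 + 3m + 1,
and (m+1)^2 + (m+1) − 1 = m^2 + 3m + 1.
By induction, g_i = i^2 + i − 1 for all i ≥ 1.

g_i = i^2 + i − 1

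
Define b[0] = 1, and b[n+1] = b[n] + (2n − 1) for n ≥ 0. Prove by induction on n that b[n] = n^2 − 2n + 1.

Base case: b[0] = 1, and 0^2 − 2·0 + 1 = 1.
Assume b[r] = r^2 − 2r + 1.
Then b[r+1] = b[r] + (2r − 1) = (r^2 − 2r + 1) + (2r − 1) = r^2,
and (r+1)^2 − 2·(r+1) + 1 = r^2.
By induction, b[n] = n^2 − 2n + 1 for all n ≥ 0.

b[n] = n^2 − 2n + 1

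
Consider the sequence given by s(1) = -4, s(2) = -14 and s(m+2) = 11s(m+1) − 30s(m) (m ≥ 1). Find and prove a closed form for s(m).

Claim: s(m) = 6^m − 2·5^m.

Base cases: s(1) = -4 and 6^1 − 2·5^1 = -4; s(2) = -14 and 6^2 − 2·5^2 = -14.
Assume s(j) = 6^j − 2·5^j for all 1 ≤ j ≤ r, where r ≥ 2.
Then s(r+1) = 11s(r) − 30s(r−1) = 11·(6^r − 2·5^r) − 30·(6^{r−1} − 2·5^{r−1}) = (11·6 − 30)6^{r−1} − 2·(11·5 − 30)5^{r−1} = 36·6^{r−1} − 50·5^{r−1} = 6^{r+1} − 2·5^{r+1}.
This completes the inductive step, so s(m) = 6^m − 2·5^m for all m ≥ 1.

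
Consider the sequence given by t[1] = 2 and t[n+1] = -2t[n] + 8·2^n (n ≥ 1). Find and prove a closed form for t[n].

Claim: t[n] = (-2)^n + 2·2^n.

Base case: t[1] = 2, and (-2)^1 + 2·2^1 = -2 + 4 = 2.
Assume t[j] = (-2)^j + 2·2^j for some j ≥ 1.
Then t[j+1] = -2t[j] + 8·2^j = -2·((-2)^j + 2·2^j) + 8·2^j = (-2)^{j+1} − 4·2^j + 8·2^j = (-2)^{j+1} + 4·2^j = (-2)^{j+1} + 2·2^{j+1}.
By induction, t[n] = (-2)^n + 2·2^n for all n ≥ 1.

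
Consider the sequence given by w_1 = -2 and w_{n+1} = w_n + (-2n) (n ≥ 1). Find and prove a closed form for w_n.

Claim: w_n = -n^2 + n − 2.

Base case: w_1 = -2, and -1^2 + 1 − 2 = -2.
Assume w_j = -j^2 + j − 2.
Then w_{j+1} = w_j + (-2j) = (-j^2 + j − 2) + (-2j) = -j^2 − j − 2,
and -(j+1)^2 + (j+1) − 2 = -j^2 − j − 2.
Hence w_n = -n^2 + n − 2 for every n ≥ 1, by induction.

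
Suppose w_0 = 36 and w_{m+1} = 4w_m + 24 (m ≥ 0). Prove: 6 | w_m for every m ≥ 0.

Base case: w_0 = 36 = 6·6, so 6 | w_0.
Assume 6 | w_j, so w_j = 6t for some integer t.
Then w_{j+1} = 4w_j + 24 = 4·(6t) + 24 = 6(4t + 4), so 6 | w_{j+1}.
So the property holds for j+1, and by induction 6 | w_m for all m ≥ 0.

6 | w_m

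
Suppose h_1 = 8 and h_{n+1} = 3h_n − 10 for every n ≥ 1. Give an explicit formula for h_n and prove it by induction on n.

Claim: h_n = 3^n + 5.

Base case: h_1 = 8, and 3^1 + 5 = 3 + 5 = 8.
Assume h_j = 3^j + 5 for some j ≥ 1.
Then h_{j+1} = 3h_j − 10 = 3·(3^j + 5) − 10 = 3^{j+1} + 15 − 10 = 3^{j+1} + 5.
By induction, h_n = 3^n + 5 for all n ≥ 1.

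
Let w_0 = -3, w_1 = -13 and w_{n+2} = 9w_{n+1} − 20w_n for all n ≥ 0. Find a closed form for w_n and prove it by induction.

Claim: w_n = -5^n − 2·4^n.

Base cases: w_0 = -3 and -5^0 − 2·4^0 = -3; w_1 = -13 and -5^1 − 2·4^1 = -13.
Assume w_j = -5^j − 2·4^j for all 0 ≤ j ≤ r, where r ≥ 1.
Then w_{r+1} = 9w_r − 20w_{r−1} = 9·(-5^r − 2·4^r) − 20·(-5^{r−1} − 2·4^{r−1}) = -(9·5 − 20)5^{r−1} − 2·(9·4 − 20)4^{r−1} = -25·5^{r−1} − 32·4^{r−1} = -5^{r+1} − 2·4^{r+1}.
By strong induction, w_n = -5^n − 2·4^n for all n ≥ 0.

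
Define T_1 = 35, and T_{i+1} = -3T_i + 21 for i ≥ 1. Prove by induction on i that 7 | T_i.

Base case: T_1 = 35 = 7·5, so 7 | T_1.
Assume 7 | T_m, so T_m = 7t for some integer t.
Then T_{m+1} = -3T_m + 21 = -3·(7t) + 21 = 7(-3t + 3), so 7 | T_{m+1}.
This completes the inductive step, so 7 | T_i for all i ≥ 1.

7 | T_i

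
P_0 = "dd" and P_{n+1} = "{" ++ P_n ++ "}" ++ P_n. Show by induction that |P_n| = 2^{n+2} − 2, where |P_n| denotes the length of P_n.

Base case: |P_0| = 2, and 2^{0+2} − 2 = 2.
Assume |P_k| = 2^{k+2} − 2.
Then |P_{k+1}| = 1 + |P_k| + 1 + |P_k| = 2|P_k| + 2 = 2(2^{k+2} − 2) + 2 = 2^{k+3} − 4 + 2 = 2^{k+3} − 2.
Hence |P_n| = 2^{n+2} − 2 for every n ≥ 0, by induction.

|P_n| = 2^{n+2} − 2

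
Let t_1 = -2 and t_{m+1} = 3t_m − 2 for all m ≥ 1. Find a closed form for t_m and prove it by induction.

Claim: t_m = -3^m + 1.

Base case: t_1 = -2, and -3^1 + 1 = -3 + 1 = -2.
Assume t_k = -3^k + 1 for some k ≥ 1.
Then t_{k+1} = 3t_k − 2 = 3·(-3^k + 1) − 2 = -3^{k+1} + 3 − 2 = -3^{k+1} + 1.
This completes the inductive step, so t_m = -3^m + 1 for all m ≥ 1.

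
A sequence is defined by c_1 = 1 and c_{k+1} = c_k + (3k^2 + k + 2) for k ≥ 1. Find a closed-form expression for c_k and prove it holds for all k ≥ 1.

Claim: c_k = k^3 − k^2 + 2k − 1.

Base case: c_1 = 1, and 1^3 − 1^2 + 2·1 − 1 = 1.
Assume c_r = r^3 − r^2 + 2r − 1.
Then c_{r+1} = c_r + (3r^2 + r + 2) = (r^3 − r^2 + 2r − 1) + (3r^2 + r + 2) = r^3 + 2r^2 + 3r + 1,
and (r+1)^3 − (r+1)^2 + 2·(r+1) − 1 = r^3 + 2r^2 + 3r + 1.
By induction, c_k = k^3 − k^2 + 2k − 1 for all k ≥ 1.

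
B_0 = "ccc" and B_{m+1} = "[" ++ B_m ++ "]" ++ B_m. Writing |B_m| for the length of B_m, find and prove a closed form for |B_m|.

Claim: |B_m| = 5·2^m − 2.

Base case: |B_0| = 3, and 5·2^0 − 2 = 3.
Assume |B_r| = 5·2^r − 2.
Then |B_{r+1}| = 1 + |B_r| + 1 + |B_r| = 2|B_r| + 2 = 2(5·2^r − 2) + 2 = 5·2^{r+1} − 4 + 2 = 5·2^{r+1} − 2.
So the formula holds for r+1, and by induction |B_m| = 5·2^m − 2 for all m ≥ 0.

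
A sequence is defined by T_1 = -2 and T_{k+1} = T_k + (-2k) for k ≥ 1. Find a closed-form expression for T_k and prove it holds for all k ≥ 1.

Claim: T_k = -k^2 + k − 2.

Base case: T_1 = -2, and -1^2 + 1 − 2 = -2.
Assume T_m = -m^2 + m − 2.
Then T_{m+1} = T_m + (-2m) = (-m^2 + m − 2) + (-2m) = -m^2 − m − 2,
and -(m+1)^2 + (m+1) − 2 = -m^2 − m − 2.
By induction, T_k = -k^2 + k − 2 for all k ≥ 1.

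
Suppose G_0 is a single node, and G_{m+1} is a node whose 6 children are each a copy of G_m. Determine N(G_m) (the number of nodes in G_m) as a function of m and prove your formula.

Claim: N(G_m) = (6^{m+1} − 1)/5.

Base case: N(G_0) = 1, and (6^{0+1} − 1)/5 = 1.
Assume N(G_k) = (6^{k+1} − 1)/5.
Then N(G_{k+1}) = 1 + 6N(G_k) = 1 + 6·(6^{k+1} − 1)/5 = 1 + (6^{k+2} − 6)/5 = (5 + 6^{k+2} − 6)/5 = (6^{k+2} − 1)/5.
Hence N(G_m) = (6^{m+1} − 1)/5 for every m ≥ 0, by induction.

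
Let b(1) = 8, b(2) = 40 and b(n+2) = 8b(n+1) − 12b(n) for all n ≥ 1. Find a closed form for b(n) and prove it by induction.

Claim: b(n) = 2^n + 6^n.

Base cases: b(1) = 8 and 2^1 + 6^1 = 8; b(2) = 40 and 2^2 + 6^2 = 40.
Assume b(j) = 2^j + 6^j for all 1 ≤ j ≤ k, where k ≥ 2.
Then b(k+1) = 8b(k) − 12b(k−1) = 8·(2^k + 6^k) − 12·(2^{k−1} + 6^{k−1}) = (8·2 − 12)2^{k−1} + (8·6 − 12)6^{k−1} = 4·2^{k−1} + 36·6^{k−1} = 2^{k+1} + 6^{k+1}.
So the formula holds for k+1, and by strong induction b(n) = 2^n + 6^n for all n ≥ 1.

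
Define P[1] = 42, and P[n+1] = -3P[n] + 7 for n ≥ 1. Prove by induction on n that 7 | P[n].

Base case: P[1] = 42 = 7·6, so 7 | P[1].
Assume 7 | P[j], so P[j] = 7t for some integer t.
Then P[j+1] = -3P[j] + 7 = -3·(7t) + 7 = 7(-3t + 1), so 7 | P[j+1].
This completes the inductive step, so 7 | P[n] for all n ≥ 1.

7 | P[n]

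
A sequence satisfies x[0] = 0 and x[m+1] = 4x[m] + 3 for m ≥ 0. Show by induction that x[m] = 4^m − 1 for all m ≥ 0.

Base case: x[0] = 0, and 4^0 − 1 = 1 − 1 = 0.
Assume x[k] = 4^k − 1 for some k ≥ 0.
Then x[k+1] = 4x[k] + 3 = 4·(4^k − 1) + 3 = 4^{k+1} − 4 + 3 = 4^{k+1} − 1.
This completes the inductive step, so x[m] = 4^m − 1 for all m ≥ 0.

x[m] = 4^m − 1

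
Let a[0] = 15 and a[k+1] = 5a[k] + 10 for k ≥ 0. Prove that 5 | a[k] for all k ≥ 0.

Base case: a[0] = 15 = 5·3, so 5 | a[0].
Assume 5 | a[m], so a[m] = 5t for some integer t.
Then a[m+1] = 5a[m] + 10 = 5·(5t) + 10 = 5(5t + 2), so 5 | a[m+1].
This completes the inductive step, so 5 | a[k] for all k ≥ 0.

5 | a[k]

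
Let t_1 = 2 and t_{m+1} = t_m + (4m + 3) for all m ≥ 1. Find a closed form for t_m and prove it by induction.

Claim: t_m = 2m^2 + m − 1.

Base case: t_1 = 2, and 2·1^2 + 1 − 1 = 2.
Assume t_k = 2k^2 + k − 1.
Then t_{k+1} = t_k + (4k + 3) = (2k^2 + k − 1) + (4k + 3) = 2k^2 + 5k + 2,
and 2·(k+1)^2 + (k+1) − 1 = 2k^2 + 5k + 2.
Hence t_m = 2m^2 + m − 1 for every m ≥ 1, by induction.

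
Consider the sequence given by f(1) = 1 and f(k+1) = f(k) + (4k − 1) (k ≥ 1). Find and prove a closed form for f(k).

Claim: f(k) = 2k^2 − 3k + 2.

Base case: f(1) = 1, and 2·1^2 − 3·1 + 2 = 1.
Assume f(m) = 2m^2 − 3m + 2.
Then f(m+1) = f(m) + (4m − 1) = (2m^2 − 3m + 2) + (4m − 1) = 2m^2 + m + 1,
and 2·(m+1)^2 − 3·(m+1) + 2 = 2m^2 + m + 1.
By induction, f(k) = 2k^2 − 3k + 2 for all k ≥ 1.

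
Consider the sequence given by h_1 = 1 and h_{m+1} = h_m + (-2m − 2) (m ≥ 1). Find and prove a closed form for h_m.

Claim: h_m = -m^2 − m + 3.

Base case: h_1 = 1, and -1^2 − 1 + 3 = 1.
Assume h_r = -r^2 − r + 3.
Then h_{r+1} = h_r + (-2r − 2) = (-r^2 − r + 3) + (-2r − 2) = -r^2 − 3r + 1,
and -(r+1)^2 − (r+1) + 3 = -r^2 − 3r + 1.
This completes the inductive step, so h_m = -m^2 − m + 3 for all m ≥ 1.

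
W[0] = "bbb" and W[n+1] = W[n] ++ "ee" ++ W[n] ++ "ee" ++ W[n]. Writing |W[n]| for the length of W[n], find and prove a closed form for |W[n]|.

Claim: |W[n]| = 5·3^n − 2.

Base case: |W[0]| = 3, and 5·3^0 − 2 = 3.
Assume |W[m]| = 5·3^m − 2.
Then |W[m+1]| = 3|W[m]| + 4 = 3(5·3^m − 2) + 4 = 5·3^{m+1} − 6 + 4 = 5·3^{m+1} − 2.
By induction, |W[n]| = 5·3^n − 2 for all n ≥ 0.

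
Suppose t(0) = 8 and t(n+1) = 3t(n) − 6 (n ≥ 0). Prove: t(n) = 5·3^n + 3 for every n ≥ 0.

Base case: t(0) = 8, and 5·3^0 + 3 = 5 + 3 = 8.
Assume t(j) = 5·3^j + 3 for some j ≥ 0.
Then t(j+1) = 3t(j) − 6 = 3·(5·3^j + 3) − 6 = 15·3^j + 9 − 6 = 5·3^{j+1} + 3.
This completes the inductive step, so t(n) = 5·3^n + 3 for all n ≥ 0.

t(n) = 5·3^n + 3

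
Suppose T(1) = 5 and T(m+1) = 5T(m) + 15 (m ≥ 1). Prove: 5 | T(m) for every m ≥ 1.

Base case: T(1) = 5 = 5·1, so 5 | T(1).
Assume 5 | T(k), so T(k) = 5t for some integer t.
Then T(k+1) = 5T(k) + 15 = 5·(5t) + 15 = 5(5t + 3), so 5 | T(k+1).
This completes the inductive step, so 5 | T(m) for all m ≥ 1.

5 | T(m)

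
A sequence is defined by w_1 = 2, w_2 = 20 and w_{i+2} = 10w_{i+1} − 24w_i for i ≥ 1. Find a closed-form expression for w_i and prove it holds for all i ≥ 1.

Claim: w_i = -4^i + 6^i.

Base cases: w_1 = 2 and -4^1 + 6^1 = 2; w_2 = 20 and -4^2 + 6^2 = 20.
Assume w_j = -4^j + 6^j for all 1 ≤ j ≤ m, where m ≥ 2.
Then w_{m+1} = 10w_m − 24w_{m−1} = 10·(-4^m + 6^m) − 24·(-4^{m−1} + 6^{m−1}) = -(10·4 − 24)4^{m−1} + (10·6 − 24)6^{m−1} = -16·4^{m−1} + 36·6^{m−1} = -4^{m+1} + 6^{m+1}.
So the formula holds for m+1, and by strong induction w_i = -4^i + 6^i for all i ≥ 1.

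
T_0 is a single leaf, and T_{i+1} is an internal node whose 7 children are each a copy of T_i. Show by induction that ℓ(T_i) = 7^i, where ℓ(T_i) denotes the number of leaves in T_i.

Base case: ℓ(T_0) = 1, and 7^0 = 1.
Assume ℓ(T_k) = 7^k.
Then ℓ(T_{k+1}) = 7·ℓ(T_k) = 7·7^k = 7^{k+1}.
So the formula holds for k+1, and by induction ℓ(T_i) = 7^i for all i ≥ 0.

ℓ(T_i) = 7^i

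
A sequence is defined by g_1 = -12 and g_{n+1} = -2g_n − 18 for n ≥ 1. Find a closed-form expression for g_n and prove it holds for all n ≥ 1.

Claim: g_n = 3·(-2)^n − 6.

Base case: g_1 = -12, and 3·(-2)^1 − 6 = -6 − 6 = -12.
Assume g_j = 3·(-2)^j − 6 for some j ≥ 1.
Then g_{j+1} = -2g_j − 18 = -2·(3·(-2)^j − 6) − 18 = -6·(-2)^j + 12 − 18 = 3·(-2)^{j+1} − 6.
Hence g_n = 3·(-2)^n − 6 for every n ≥ 1, by induction.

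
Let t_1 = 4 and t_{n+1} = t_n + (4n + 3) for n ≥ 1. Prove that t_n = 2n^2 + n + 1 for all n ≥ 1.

Base case: t_1 = 4, and 2·1^2 + 1 + 1 = 4.
Assume t_r = 2r^2 + r + 1.
Then t_{r+1} = t_r + (4r + 3) = (2r^2 + r + 1) + (4r + 3) = 2r^2 + 5r + 4,
and 2·(r+1)^2 + (r+1) + 1 = 2r^2 + 5r + 4.
This completes the inductive step, so t_n = 2n^2 + n + 1 for all n ≥ 1.

t_n = 2n^2 + n + 1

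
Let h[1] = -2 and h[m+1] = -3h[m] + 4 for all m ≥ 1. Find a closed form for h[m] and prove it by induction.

Claim: h[m] = (-3)^m + 1.

Base case: h[1] = -2, and (-3)^1 + 1 = -3 + 1 = -2.
Assume h[r] = (-3)^r + 1 for some r ≥ 1.
Then h[r+1] = -3h[r] + 4 = -3·((-3)^r + 1) + 4 = -3·(-3)^r − 3 + 4 = (-3)^{r+1} + 1.
This completes the inductive step, so h[m] = (-3)^m + 1 for all m ≥ 1.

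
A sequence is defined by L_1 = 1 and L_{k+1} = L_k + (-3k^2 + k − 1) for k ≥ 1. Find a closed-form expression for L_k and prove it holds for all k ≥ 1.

Claim: L_k = -k^3 + 2k^2 − 2k + 2.

Base case: L_1 = 1, and -1^3 + 2·1^2 − 2·1 + 2 = 1.
Assume L_r = -r^3 + 2r^2 − 2r + 2.
Then L_{r+1} = L_r + (-3r^2 + r − 1) = (-r^3 + 2r^2 − 2r + 2) + (-3r^2 + r − 1) = -r^3 − r^2 − r + 1,
and -(r+1)^3 + 2·(r+1)^2 − 2·(r+1) + 2 = -r^3 − r^2 − r + 1.
This completes the inductive step, so L_k = -k^3 + 2k^2 − 2k + 2 for all k ≥ 1.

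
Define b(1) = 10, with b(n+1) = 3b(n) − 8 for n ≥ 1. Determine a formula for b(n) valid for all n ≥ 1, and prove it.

Claim: b(n) = 2·3^n + 4.

Base case: b(1) = 10, and 2·3^1 + 4 = 6 + 4 = 10.
Assume b(m) = 2·3^m + 4 for some m ≥ 1.
Then b(m+1) = 3b(m) − 8 = 3·(2·3^m + 4) − 8 = 6·3^m + 12 − 8 = 2·3^{m+1} + 4.
So the formula holds for m+1, and by induction b(n) = 2·3^n + 4 for all n ≥ 1.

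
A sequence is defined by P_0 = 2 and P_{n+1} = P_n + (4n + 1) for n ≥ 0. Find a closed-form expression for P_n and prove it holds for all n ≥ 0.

Claim: P_n = 2n^2 − n + 2.

Base case: P_0 = 2, and 2·0^2 − 0 + 2 = 2.
Assume P_k = 2k^2 − k + 2.
Then P_{k+1} = P_k + (4k + 1) = (2k^2 − k + 2) + (4k + 1) = 2k^2 + 3k + 3,
and 2·(k+1)^2 − (k+1) + 2 = 2k^2 + 3k + 3.
Hence P_n = 2n^2 − n + 2 for every n ≥ 0, by induction.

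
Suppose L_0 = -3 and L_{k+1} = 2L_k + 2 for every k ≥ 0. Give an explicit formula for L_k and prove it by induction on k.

Claim: L_k = -2^k − 2.

Base case: L_0 = -3, and -2^0 − 2 = -1 − 2 = -3.
Assume L_r = -2^r − 2 for some r ≥ 0.
Then L_{r+1} = 2L_r + 2 = 2·(-2^r − 2) + 2 = -2^{r+1} − 4 + 2 = -2^{r+1} − 2.
So the formula holds for r+1, and by induction L_k = -2^k − 2 for all k ≥ 0.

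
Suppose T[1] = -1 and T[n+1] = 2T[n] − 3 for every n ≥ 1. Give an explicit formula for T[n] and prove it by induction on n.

Claim: T[n] = -2^{n+1} + 3.

Base case: T[1] = -1, and -2^{1+1} + 3 = -4 + 3 = -1.
Assume T[k] = -2^{k+1} + 3 for some k ≥ 1.
Then T[k+1] = 2T[k] − 3 = 2·(-2^{k+1} + 3) − 3 = -2^{k+2} + 6 − 3 = -2^{k+2} + 3.
This completes the inductive step, so T[n] = -2^{n+1} + 3 for all n ≥ 1.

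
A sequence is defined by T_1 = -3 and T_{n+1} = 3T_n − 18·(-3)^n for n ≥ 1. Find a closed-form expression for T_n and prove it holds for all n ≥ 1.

Claim: T_n = 2·3^n + 3·(-3)^n.

Base case: T_1 = -3, and 2·3^1 + 3·(-3)^1 = 6 − 9 = -3.
Assume T_k = 2·3^k + 3·(-3)^k for some k ≥ 1.
Then T_{k+1} = 3T_k − 18·(-3)^k = 3·(2·3^k + 3·(-3)^k) − 18·(-3)^k = 2·3^{k+1} + 9·(-3)^k − 18·(-3)^k = 2·3^{k+1} − 9·(-3)^k = 2·3^{k+1} + 3·(-3)^{k+1}.
By induction, T_n = 2·3^n + 3·(-3)^n for all n ≥ 1.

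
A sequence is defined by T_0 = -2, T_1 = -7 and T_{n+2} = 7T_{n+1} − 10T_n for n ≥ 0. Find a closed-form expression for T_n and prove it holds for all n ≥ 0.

Claim: T_n = -5^n − 2^n.

Base cases: T_0 = -2 and -5^0 − 2^0 = -2; T_1 = -7 and -5^1 − 2^1 = -7.
Assume T_j = -5^j − 2^j for all 0 ≤ j ≤ m, where m ≥ 1.
Then T_{m+1} = 7T_m − 10T_{m−1} = 7·(-5^m − 2^m) − 10·(-5^{m−1} − 2^{m−1}) = -(7·5 − 10)5^{m−1} − (7·2 − 10)2^{m−1} = -25·5^{m−1} − 4·2^{m−1} = -5^{m+1} − 2^{m+1}.
Hence T_n = -5^n − 2^n for every n ≥ 0, by strong induction.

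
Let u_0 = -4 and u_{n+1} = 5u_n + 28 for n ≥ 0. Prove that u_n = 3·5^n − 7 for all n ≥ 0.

Base case: u_0 = -4, and 3·5^0 − 7 = 3 − 7 = -4.
Assume u_m = 3·5^m − 7 for some m ≥ 0.
Then u_{m+1} = 5u_m + 28 = 5·(3·5^m − 7) + 28 = 15·5^m − 35 + 28 = 3·5^{m+1} − 7.
This completes the inductive step, so u_n = 3·5^n − 7 for all n ≥ 0.

u_n = 3·5^n − 7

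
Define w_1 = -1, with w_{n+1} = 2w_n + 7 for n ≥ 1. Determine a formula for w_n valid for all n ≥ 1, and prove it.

Claim: w_n = 3·2^n − 7.

Base case: w_1 = -1, and 3·2^1 − 7 = 6 − 7 = -1.
Assume w_r = 3·2^r − 7 for some r ≥ 1.
Then w_{r+1} = 2w_r + 7 = 2·(3·2^r − 7) + 7 = 6·2^r − 14 + 7 = 3·2^{r+1} − 7.
By induction, w_n = 3·2^n − 7 for all n ≥ 1.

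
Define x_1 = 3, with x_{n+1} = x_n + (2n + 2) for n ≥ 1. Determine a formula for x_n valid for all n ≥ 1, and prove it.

Claim: x_n = n^2 + n + 1.

Base case: x_1 = 3, and 1^2 + 1 + 1 = 3.
Assume x_j = j^2 + j + 1.
Then x_{j+1} = x_j + (2j + 2) = (j^2 + j + 1) + (2j + 2) = j^2 + 3j + 3,
and (j+1)^2 + (j+1) + 1 = j^2 + 3j + 3.
This completes the inductive step, so x_n = n^2 + n + 1 for all n ≥ 1.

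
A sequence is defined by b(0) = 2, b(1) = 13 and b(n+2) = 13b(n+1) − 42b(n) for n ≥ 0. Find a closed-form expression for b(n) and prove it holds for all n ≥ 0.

Claim: b(n) = 7^n + 6^n.

Base cases: b(0) = 2 and 7^0 + 6^0 = 2; b(1) = 13 and 7^1 + 6^1 = 13.
Assume b(j) = 7^j + 6^j for all 0 ≤ j ≤ k, where k ≥ 1.
Then b(k+1) = 13b(k) − 42b(k−1) = 13·(7^k + 6^k) − 42·(7^{k−1} + 6^{k−1}) = (13·7 − 42)7^{k−1} + (13·6 − 42)6^{k−1} = 49·7^{k−1} + 36·6^{k−1} = 7^{k+1} + 6^{k+1}.
By strong induction, b(n) = 7^n + 6^n for all n ≥ 0.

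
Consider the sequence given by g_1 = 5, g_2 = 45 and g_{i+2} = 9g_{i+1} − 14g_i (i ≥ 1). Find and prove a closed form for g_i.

Claim: g_i = -2^i + 7^i.

Base cases: g_1 = 5 and -2^1 + 7^1 = 5; g_2 = 45 and -2^2 + 7^2 = 45.
Assume g_j = -2^j + 7^j for all 1 ≤ j ≤ m, where m ≥ 2.
Then g_{m+1} = 9g_m − 14g_{m−1} = 9·(-2^m + 7^m) − 14·(-2^{m−1} + 7^{m−1}) = -(9·2 − 14)2^{m−1} + (9·7 − 14)7^{m−1} = -4·2^{m−1} + 49·7^{m−1} = -2^{m+1} + 7^{m+1}.
This completes the inductive step, so g_i = -2^i + 7^i for all i ≥ 1.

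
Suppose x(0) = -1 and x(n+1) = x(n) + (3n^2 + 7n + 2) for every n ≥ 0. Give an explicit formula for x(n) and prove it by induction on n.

Claim: x(n) = n^3 + 2n^2 − n − 1.

Base case: x(0) = -1, and 0^3 + 2·0^2 − 0 − 1 = -1.
Assume x(m) = m^3 + 2m^2 − m − 1.
Then x(m+1) = x(m) + (3m^2 + 7m + 2) = (m^3 + 2m^2 − m − 1) + (3m^2 + 7m + 2) = m^3 + 5m^2 + 6m + 1,
and (m+1)^3 + 2·(m+1)^2 − (m+1) − 1 = m^3 + 5m^2 + 6m + 1.
By induction, x(n) = n^3 + 2n^2 − n − 1 for all n ≥ 0.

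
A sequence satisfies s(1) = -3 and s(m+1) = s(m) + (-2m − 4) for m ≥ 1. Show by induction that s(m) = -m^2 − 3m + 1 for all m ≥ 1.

Base case: s(1) = -3, and -1^2 − 3·1 + 1 = -3.
Assume s(j) = -j^2 − 3j + 1.
Then s(j+1) = s(j) + (-2j − 4) = (-j^2 − 3j + 1) + (-2j − 4) = -j^2 − 5j − 3,
and -(j+1)^2 − 3·(j+1) + 1 = -j^2 − 5j − 3.
This completes the inductive step, so s(m) = -m^2 − 3m + 1 for all m ≥ 1.

s(m) = -m^2 − 3m + 1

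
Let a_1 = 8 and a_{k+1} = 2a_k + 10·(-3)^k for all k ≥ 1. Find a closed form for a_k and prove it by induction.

Claim: a_k = 2^k − 2·(-3)^k.

Base case: a_1 = 8, and 2^1 − 2·(-3)^1 = 2 + 6 = 8.
Assume a_m = 2^m − 2·(-3)^m for some m ≥ 1.
Then a_{m+1} = 2a_m + 10·(-3)^m = 2·(2^m − 2·(-3)^m) + 10·(-3)^m = 2^{m+1} − 4·(-3)^m + 10·(-3)^m = 2^{m+1} + 6·(-3)^m = 2^{m+1} − 2·(-3)^{m+1}.
So the formula holds for m+1, and by induction a_k = 2^k − 2·(-3)^k for all k ≥ 1.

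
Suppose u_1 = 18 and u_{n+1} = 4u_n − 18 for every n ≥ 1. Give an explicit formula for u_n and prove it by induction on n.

Claim: u_n = 3·4^n + 6.

Base case: u_1 = 18, and 3·4^1 + 6 = 12 + 6 = 18.
Assume u_m = 3·4^m + 6 for some m ≥ 1.
Then u_{m+1} = 4u_m − 18 = 4·(3·4^m + 6) − 18 = 12·4^m + 24 − 18 = 3·4^{m+1} + 6.
So the formula holds for m+1, and by induction u_n = 3·4^n + 6 for all n ≥ 1.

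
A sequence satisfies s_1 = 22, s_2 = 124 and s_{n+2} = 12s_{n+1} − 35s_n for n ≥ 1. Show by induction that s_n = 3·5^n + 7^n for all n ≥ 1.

Base cases: s_1 = 22 and 3·5^1 + 7^1 = 22; s_2 = 124 and 3·5^2 + 7^2 = 124.
Assume s_j = 3·5^j + 7^j for all 1 ≤ j ≤ r, where r ≥ 2.
Then s_{r+1} = 12s_r − 35s_{r−1} = 12·(3·5^r + 7^r) − 35·(3·5^{r−1} + 7^{r−1}) = 3·(12·5 − 35)5^{r−1} + (12·7 − 35)7^{r−1} = 75·5^{r−1} + 49·7^{r−1} = 3·5^{r+1} + 7^{r+1}.
This completes the inductive step, so s_n = 3·5^n + 7^n for all n ≥ 1.

s_n = 3·5^n + 7^n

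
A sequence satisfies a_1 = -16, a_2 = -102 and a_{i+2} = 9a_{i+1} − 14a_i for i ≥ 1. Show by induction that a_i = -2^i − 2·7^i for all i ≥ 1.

Base cases: a_1 = -16 and -2^1 − 2·7^1 = -16; a_2 = -102 and -2^2 − 2·7^2 = -102.
Assume a_j = -2^j − 2·7^j for all 1 ≤ j ≤ m, where m ≥ 2.
Then a_{m+1} = 9a_m − 14a_{m−1} = 9·(-2^m − 2·7^m) − 14·(-2^{m−1} − 2·7^{m−1}) = -(9·2 − 14)2^{m−1} − 2·(9·7 − 14)7^{m−1} = -4·2^{m−1} − 98·7^{m−1} = -2^{m+1} − 2·7^{m+1}.
This completes the inductive step, so a_i = -2^i − 2·7^i for all i ≥ 1.

a_i = -2^i − 2·7^i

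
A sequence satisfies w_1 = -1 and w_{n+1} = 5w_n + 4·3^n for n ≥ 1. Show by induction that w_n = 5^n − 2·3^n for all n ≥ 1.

Base case: w_1 = -1, and 5^1 − 2·3^1 = 5 − 6 = -1.
Assume w_m = 5^m − 2·3^m for some m ≥ 1.
Then w_{m+1} = 5w_m + 4·3^m = 5·(5^m − 2·3^m) + 4·3^m = 5^{m+1} − 10·3^m + 4·3^m = 5^{m+1} − 6·3^m = 5^{m+1} − 2·3^{m+1}.
So the formula holds for m+1, and by induction w_n = 5^n − 2·3^n for all n ≥ 1.

w_n = 5^n − 2·3^n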